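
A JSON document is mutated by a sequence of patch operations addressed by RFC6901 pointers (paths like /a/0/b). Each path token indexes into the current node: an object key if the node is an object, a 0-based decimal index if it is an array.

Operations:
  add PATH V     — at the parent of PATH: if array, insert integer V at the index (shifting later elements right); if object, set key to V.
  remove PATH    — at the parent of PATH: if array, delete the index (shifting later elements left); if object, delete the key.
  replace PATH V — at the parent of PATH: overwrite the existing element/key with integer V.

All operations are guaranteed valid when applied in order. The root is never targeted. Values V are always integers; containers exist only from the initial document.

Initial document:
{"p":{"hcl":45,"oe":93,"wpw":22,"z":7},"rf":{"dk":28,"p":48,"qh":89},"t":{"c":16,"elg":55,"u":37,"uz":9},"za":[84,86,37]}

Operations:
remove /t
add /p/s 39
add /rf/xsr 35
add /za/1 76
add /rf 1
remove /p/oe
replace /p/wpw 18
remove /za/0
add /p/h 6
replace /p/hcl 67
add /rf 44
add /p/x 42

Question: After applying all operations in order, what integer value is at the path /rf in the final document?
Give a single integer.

After op 1 (remove /t): {"p":{"hcl":45,"oe":93,"wpw":22,"z":7},"rf":{"dk":28,"p":48,"qh":89},"za":[84,86,37]}
After op 2 (add /p/s 39): {"p":{"hcl":45,"oe":93,"s":39,"wpw":22,"z":7},"rf":{"dk":28,"p":48,"qh":89},"za":[84,86,37]}
After op 3 (add /rf/xsr 35): {"p":{"hcl":45,"oe":93,"s":39,"wpw":22,"z":7},"rf":{"dk":28,"p":48,"qh":89,"xsr":35},"za":[84,86,37]}
After op 4 (add /za/1 76): {"p":{"hcl":45,"oe":93,"s":39,"wpw":22,"z":7},"rf":{"dk":28,"p":48,"qh":89,"xsr":35},"za":[84,76,86,37]}
After op 5 (add /rf 1): {"p":{"hcl":45,"oe":93,"s":39,"wpw":22,"z":7},"rf":1,"za":[84,76,86,37]}
After op 6 (remove /p/oe): {"p":{"hcl":45,"s":39,"wpw":22,"z":7},"rf":1,"za":[84,76,86,37]}
After op 7 (replace /p/wpw 18): {"p":{"hcl":45,"s":39,"wpw":18,"z":7},"rf":1,"za":[84,76,86,37]}
After op 8 (remove /za/0): {"p":{"hcl":45,"s":39,"wpw":18,"z":7},"rf":1,"za":[76,86,37]}
After op 9 (add /p/h 6): {"p":{"h":6,"hcl":45,"s":39,"wpw":18,"z":7},"rf":1,"za":[76,86,37]}
After op 10 (replace /p/hcl 67): {"p":{"h":6,"hcl":67,"s":39,"wpw":18,"z":7},"rf":1,"za":[76,86,37]}
After op 11 (add /rf 44): {"p":{"h":6,"hcl":67,"s":39,"wpw":18,"z":7},"rf":44,"za":[76,86,37]}
After op 12 (add /p/x 42): {"p":{"h":6,"hcl":67,"s":39,"wpw":18,"x":42,"z":7},"rf":44,"za":[76,86,37]}
Value at /rf: 44

Answer: 44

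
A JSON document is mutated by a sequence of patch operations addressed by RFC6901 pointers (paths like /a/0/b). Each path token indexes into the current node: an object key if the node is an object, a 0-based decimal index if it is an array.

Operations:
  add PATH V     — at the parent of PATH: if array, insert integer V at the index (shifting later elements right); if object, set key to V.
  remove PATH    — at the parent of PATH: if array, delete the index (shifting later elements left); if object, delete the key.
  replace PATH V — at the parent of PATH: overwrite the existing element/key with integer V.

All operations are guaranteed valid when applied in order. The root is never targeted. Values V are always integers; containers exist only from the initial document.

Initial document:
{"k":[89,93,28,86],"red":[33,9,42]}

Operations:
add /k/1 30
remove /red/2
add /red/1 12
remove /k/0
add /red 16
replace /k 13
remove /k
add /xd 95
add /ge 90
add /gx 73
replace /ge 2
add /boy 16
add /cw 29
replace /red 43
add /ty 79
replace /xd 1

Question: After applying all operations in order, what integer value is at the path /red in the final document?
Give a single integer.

After op 1 (add /k/1 30): {"k":[89,30,93,28,86],"red":[33,9,42]}
After op 2 (remove /red/2): {"k":[89,30,93,28,86],"red":[33,9]}
After op 3 (add /red/1 12): {"k":[89,30,93,28,86],"red":[33,12,9]}
After op 4 (remove /k/0): {"k":[30,93,28,86],"red":[33,12,9]}
After op 5 (add /red 16): {"k":[30,93,28,86],"red":16}
After op 6 (replace /k 13): {"k":13,"red":16}
After op 7 (remove /k): {"red":16}
After op 8 (add /xd 95): {"red":16,"xd":95}
After op 9 (add /ge 90): {"ge":90,"red":16,"xd":95}
After op 10 (add /gx 73): {"ge":90,"gx":73,"red":16,"xd":95}
After op 11 (replace /ge 2): {"ge":2,"gx":73,"red":16,"xd":95}
After op 12 (add /boy 16): {"boy":16,"ge":2,"gx":73,"red":16,"xd":95}
After op 13 (add /cw 29): {"boy":16,"cw":29,"ge":2,"gx":73,"red":16,"xd":95}
After op 14 (replace /red 43): {"boy":16,"cw":29,"ge":2,"gx":73,"red":43,"xd":95}
After op 15 (add /ty 79): {"boy":16,"cw":29,"ge":2,"gx":73,"red":43,"ty":79,"xd":95}
After op 16 (replace /xd 1): {"boy":16,"cw":29,"ge":2,"gx":73,"red":43,"ty":79,"xd":1}
Value at /red: 43

Answer: 43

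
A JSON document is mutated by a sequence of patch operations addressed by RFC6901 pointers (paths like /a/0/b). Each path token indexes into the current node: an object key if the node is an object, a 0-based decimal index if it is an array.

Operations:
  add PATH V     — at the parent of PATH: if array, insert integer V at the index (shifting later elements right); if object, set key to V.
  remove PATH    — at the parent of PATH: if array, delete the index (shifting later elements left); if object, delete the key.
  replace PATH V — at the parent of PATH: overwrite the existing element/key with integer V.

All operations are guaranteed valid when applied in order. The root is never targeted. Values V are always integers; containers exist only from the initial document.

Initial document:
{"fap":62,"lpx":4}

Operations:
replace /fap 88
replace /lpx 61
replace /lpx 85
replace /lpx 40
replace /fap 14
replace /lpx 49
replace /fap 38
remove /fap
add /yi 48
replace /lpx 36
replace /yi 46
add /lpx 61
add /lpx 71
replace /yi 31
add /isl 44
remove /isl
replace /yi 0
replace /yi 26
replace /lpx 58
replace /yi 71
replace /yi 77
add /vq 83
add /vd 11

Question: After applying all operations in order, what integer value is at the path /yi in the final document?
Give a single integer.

Answer: 77

Derivation:
After op 1 (replace /fap 88): {"fap":88,"lpx":4}
After op 2 (replace /lpx 61): {"fap":88,"lpx":61}
After op 3 (replace /lpx 85): {"fap":88,"lpx":85}
After op 4 (replace /lpx 40): {"fap":88,"lpx":40}
After op 5 (replace /fap 14): {"fap":14,"lpx":40}
After op 6 (replace /lpx 49): {"fap":14,"lpx":49}
After op 7 (replace /fap 38): {"fap":38,"lpx":49}
After op 8 (remove /fap): {"lpx":49}
After op 9 (add /yi 48): {"lpx":49,"yi":48}
After op 10 (replace /lpx 36): {"lpx":36,"yi":48}
After op 11 (replace /yi 46): {"lpx":36,"yi":46}
After op 12 (add /lpx 61): {"lpx":61,"yi":46}
After op 13 (add /lpx 71): {"lpx":71,"yi":46}
After op 14 (replace /yi 31): {"lpx":71,"yi":31}
After op 15 (add /isl 44): {"isl":44,"lpx":71,"yi":31}
After op 16 (remove /isl): {"lpx":71,"yi":31}
After op 17 (replace /yi 0): {"lpx":71,"yi":0}
After op 18 (replace /yi 26): {"lpx":71,"yi":26}
After op 19 (replace /lpx 58): {"lpx":58,"yi":26}
After op 20 (replace /yi 71): {"lpx":58,"yi":71}
After op 21 (replace /yi 77): {"lpx":58,"yi":77}
After op 22 (add /vq 83): {"lpx":58,"vq":83,"yi":77}
After op 23 (add /vd 11): {"lpx":58,"vd":11,"vq":83,"yi":77}
Value at /yi: 77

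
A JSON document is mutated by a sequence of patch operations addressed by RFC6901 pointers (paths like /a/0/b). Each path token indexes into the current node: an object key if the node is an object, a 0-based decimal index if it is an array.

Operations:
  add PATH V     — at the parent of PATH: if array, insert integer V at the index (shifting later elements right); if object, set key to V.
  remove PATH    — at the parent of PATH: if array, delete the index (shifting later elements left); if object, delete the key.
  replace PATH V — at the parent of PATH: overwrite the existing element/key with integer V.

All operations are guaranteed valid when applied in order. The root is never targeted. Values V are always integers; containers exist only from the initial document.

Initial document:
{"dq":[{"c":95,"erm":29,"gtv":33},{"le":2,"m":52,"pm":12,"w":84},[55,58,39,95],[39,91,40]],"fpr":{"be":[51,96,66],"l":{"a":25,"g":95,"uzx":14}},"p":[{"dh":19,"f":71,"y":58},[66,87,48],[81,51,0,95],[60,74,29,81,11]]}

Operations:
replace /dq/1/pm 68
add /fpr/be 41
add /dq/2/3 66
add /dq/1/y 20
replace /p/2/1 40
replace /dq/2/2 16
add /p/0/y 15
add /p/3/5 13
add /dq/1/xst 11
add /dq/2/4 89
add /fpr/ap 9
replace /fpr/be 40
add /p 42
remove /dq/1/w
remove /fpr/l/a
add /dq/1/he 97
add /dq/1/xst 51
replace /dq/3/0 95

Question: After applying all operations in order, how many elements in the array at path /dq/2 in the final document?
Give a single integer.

Answer: 6

Derivation:
After op 1 (replace /dq/1/pm 68): {"dq":[{"c":95,"erm":29,"gtv":33},{"le":2,"m":52,"pm":68,"w":84},[55,58,39,95],[39,91,40]],"fpr":{"be":[51,96,66],"l":{"a":25,"g":95,"uzx":14}},"p":[{"dh":19,"f":71,"y":58},[66,87,48],[81,51,0,95],[60,74,29,81,11]]}
After op 2 (add /fpr/be 41): {"dq":[{"c":95,"erm":29,"gtv":33},{"le":2,"m":52,"pm":68,"w":84},[55,58,39,95],[39,91,40]],"fpr":{"be":41,"l":{"a":25,"g":95,"uzx":14}},"p":[{"dh":19,"f":71,"y":58},[66,87,48],[81,51,0,95],[60,74,29,81,11]]}
After op 3 (add /dq/2/3 66): {"dq":[{"c":95,"erm":29,"gtv":33},{"le":2,"m":52,"pm":68,"w":84},[55,58,39,66,95],[39,91,40]],"fpr":{"be":41,"l":{"a":25,"g":95,"uzx":14}},"p":[{"dh":19,"f":71,"y":58},[66,87,48],[81,51,0,95],[60,74,29,81,11]]}
After op 4 (add /dq/1/y 20): {"dq":[{"c":95,"erm":29,"gtv":33},{"le":2,"m":52,"pm":68,"w":84,"y":20},[55,58,39,66,95],[39,91,40]],"fpr":{"be":41,"l":{"a":25,"g":95,"uzx":14}},"p":[{"dh":19,"f":71,"y":58},[66,87,48],[81,51,0,95],[60,74,29,81,11]]}
After op 5 (replace /p/2/1 40): {"dq":[{"c":95,"erm":29,"gtv":33},{"le":2,"m":52,"pm":68,"w":84,"y":20},[55,58,39,66,95],[39,91,40]],"fpr":{"be":41,"l":{"a":25,"g":95,"uzx":14}},"p":[{"dh":19,"f":71,"y":58},[66,87,48],[81,40,0,95],[60,74,29,81,11]]}
After op 6 (replace /dq/2/2 16): {"dq":[{"c":95,"erm":29,"gtv":33},{"le":2,"m":52,"pm":68,"w":84,"y":20},[55,58,16,66,95],[39,91,40]],"fpr":{"be":41,"l":{"a":25,"g":95,"uzx":14}},"p":[{"dh":19,"f":71,"y":58},[66,87,48],[81,40,0,95],[60,74,29,81,11]]}
After op 7 (add /p/0/y 15): {"dq":[{"c":95,"erm":29,"gtv":33},{"le":2,"m":52,"pm":68,"w":84,"y":20},[55,58,16,66,95],[39,91,40]],"fpr":{"be":41,"l":{"a":25,"g":95,"uzx":14}},"p":[{"dh":19,"f":71,"y":15},[66,87,48],[81,40,0,95],[60,74,29,81,11]]}
After op 8 (add /p/3/5 13): {"dq":[{"c":95,"erm":29,"gtv":33},{"le":2,"m":52,"pm":68,"w":84,"y":20},[55,58,16,66,95],[39,91,40]],"fpr":{"be":41,"l":{"a":25,"g":95,"uzx":14}},"p":[{"dh":19,"f":71,"y":15},[66,87,48],[81,40,0,95],[60,74,29,81,11,13]]}
After op 9 (add /dq/1/xst 11): {"dq":[{"c":95,"erm":29,"gtv":33},{"le":2,"m":52,"pm":68,"w":84,"xst":11,"y":20},[55,58,16,66,95],[39,91,40]],"fpr":{"be":41,"l":{"a":25,"g":95,"uzx":14}},"p":[{"dh":19,"f":71,"y":15},[66,87,48],[81,40,0,95],[60,74,29,81,11,13]]}
After op 10 (add /dq/2/4 89): {"dq":[{"c":95,"erm":29,"gtv":33},{"le":2,"m":52,"pm":68,"w":84,"xst":11,"y":20},[55,58,16,66,89,95],[39,91,40]],"fpr":{"be":41,"l":{"a":25,"g":95,"uzx":14}},"p":[{"dh":19,"f":71,"y":15},[66,87,48],[81,40,0,95],[60,74,29,81,11,13]]}
After op 11 (add /fpr/ap 9): {"dq":[{"c":95,"erm":29,"gtv":33},{"le":2,"m":52,"pm":68,"w":84,"xst":11,"y":20},[55,58,16,66,89,95],[39,91,40]],"fpr":{"ap":9,"be":41,"l":{"a":25,"g":95,"uzx":14}},"p":[{"dh":19,"f":71,"y":15},[66,87,48],[81,40,0,95],[60,74,29,81,11,13]]}
After op 12 (replace /fpr/be 40): {"dq":[{"c":95,"erm":29,"gtv":33},{"le":2,"m":52,"pm":68,"w":84,"xst":11,"y":20},[55,58,16,66,89,95],[39,91,40]],"fpr":{"ap":9,"be":40,"l":{"a":25,"g":95,"uzx":14}},"p":[{"dh":19,"f":71,"y":15},[66,87,48],[81,40,0,95],[60,74,29,81,11,13]]}
After op 13 (add /p 42): {"dq":[{"c":95,"erm":29,"gtv":33},{"le":2,"m":52,"pm":68,"w":84,"xst":11,"y":20},[55,58,16,66,89,95],[39,91,40]],"fpr":{"ap":9,"be":40,"l":{"a":25,"g":95,"uzx":14}},"p":42}
After op 14 (remove /dq/1/w): {"dq":[{"c":95,"erm":29,"gtv":33},{"le":2,"m":52,"pm":68,"xst":11,"y":20},[55,58,16,66,89,95],[39,91,40]],"fpr":{"ap":9,"be":40,"l":{"a":25,"g":95,"uzx":14}},"p":42}
After op 15 (remove /fpr/l/a): {"dq":[{"c":95,"erm":29,"gtv":33},{"le":2,"m":52,"pm":68,"xst":11,"y":20},[55,58,16,66,89,95],[39,91,40]],"fpr":{"ap":9,"be":40,"l":{"g":95,"uzx":14}},"p":42}
After op 16 (add /dq/1/he 97): {"dq":[{"c":95,"erm":29,"gtv":33},{"he":97,"le":2,"m":52,"pm":68,"xst":11,"y":20},[55,58,16,66,89,95],[39,91,40]],"fpr":{"ap":9,"be":40,"l":{"g":95,"uzx":14}},"p":42}
After op 17 (add /dq/1/xst 51): {"dq":[{"c":95,"erm":29,"gtv":33},{"he":97,"le":2,"m":52,"pm":68,"xst":51,"y":20},[55,58,16,66,89,95],[39,91,40]],"fpr":{"ap":9,"be":40,"l":{"g":95,"uzx":14}},"p":42}
After op 18 (replace /dq/3/0 95): {"dq":[{"c":95,"erm":29,"gtv":33},{"he":97,"le":2,"m":52,"pm":68,"xst":51,"y":20},[55,58,16,66,89,95],[95,91,40]],"fpr":{"ap":9,"be":40,"l":{"g":95,"uzx":14}},"p":42}
Size at path /dq/2: 6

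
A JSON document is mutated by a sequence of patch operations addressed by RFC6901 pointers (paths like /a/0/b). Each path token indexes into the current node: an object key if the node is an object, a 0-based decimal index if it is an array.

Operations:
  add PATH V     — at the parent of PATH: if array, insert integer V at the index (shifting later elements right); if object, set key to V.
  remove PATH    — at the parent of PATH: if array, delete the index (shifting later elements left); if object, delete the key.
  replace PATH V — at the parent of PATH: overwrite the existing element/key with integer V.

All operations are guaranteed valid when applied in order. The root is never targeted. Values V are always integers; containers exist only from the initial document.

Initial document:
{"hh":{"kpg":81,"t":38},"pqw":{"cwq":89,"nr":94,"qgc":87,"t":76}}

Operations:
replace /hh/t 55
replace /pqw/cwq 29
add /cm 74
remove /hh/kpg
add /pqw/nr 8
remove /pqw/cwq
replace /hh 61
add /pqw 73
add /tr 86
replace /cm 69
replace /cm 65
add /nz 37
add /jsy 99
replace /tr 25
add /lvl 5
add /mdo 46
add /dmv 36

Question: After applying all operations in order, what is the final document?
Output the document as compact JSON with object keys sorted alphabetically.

After op 1 (replace /hh/t 55): {"hh":{"kpg":81,"t":55},"pqw":{"cwq":89,"nr":94,"qgc":87,"t":76}}
After op 2 (replace /pqw/cwq 29): {"hh":{"kpg":81,"t":55},"pqw":{"cwq":29,"nr":94,"qgc":87,"t":76}}
After op 3 (add /cm 74): {"cm":74,"hh":{"kpg":81,"t":55},"pqw":{"cwq":29,"nr":94,"qgc":87,"t":76}}
After op 4 (remove /hh/kpg): {"cm":74,"hh":{"t":55},"pqw":{"cwq":29,"nr":94,"qgc":87,"t":76}}
After op 5 (add /pqw/nr 8): {"cm":74,"hh":{"t":55},"pqw":{"cwq":29,"nr":8,"qgc":87,"t":76}}
After op 6 (remove /pqw/cwq): {"cm":74,"hh":{"t":55},"pqw":{"nr":8,"qgc":87,"t":76}}
After op 7 (replace /hh 61): {"cm":74,"hh":61,"pqw":{"nr":8,"qgc":87,"t":76}}
After op 8 (add /pqw 73): {"cm":74,"hh":61,"pqw":73}
After op 9 (add /tr 86): {"cm":74,"hh":61,"pqw":73,"tr":86}
After op 10 (replace /cm 69): {"cm":69,"hh":61,"pqw":73,"tr":86}
After op 11 (replace /cm 65): {"cm":65,"hh":61,"pqw":73,"tr":86}
After op 12 (add /nz 37): {"cm":65,"hh":61,"nz":37,"pqw":73,"tr":86}
After op 13 (add /jsy 99): {"cm":65,"hh":61,"jsy":99,"nz":37,"pqw":73,"tr":86}
After op 14 (replace /tr 25): {"cm":65,"hh":61,"jsy":99,"nz":37,"pqw":73,"tr":25}
After op 15 (add /lvl 5): {"cm":65,"hh":61,"jsy":99,"lvl":5,"nz":37,"pqw":73,"tr":25}
After op 16 (add /mdo 46): {"cm":65,"hh":61,"jsy":99,"lvl":5,"mdo":46,"nz":37,"pqw":73,"tr":25}
After op 17 (add /dmv 36): {"cm":65,"dmv":36,"hh":61,"jsy":99,"lvl":5,"mdo":46,"nz":37,"pqw":73,"tr":25}

Answer: {"cm":65,"dmv":36,"hh":61,"jsy":99,"lvl":5,"mdo":46,"nz":37,"pqw":73,"tr":25}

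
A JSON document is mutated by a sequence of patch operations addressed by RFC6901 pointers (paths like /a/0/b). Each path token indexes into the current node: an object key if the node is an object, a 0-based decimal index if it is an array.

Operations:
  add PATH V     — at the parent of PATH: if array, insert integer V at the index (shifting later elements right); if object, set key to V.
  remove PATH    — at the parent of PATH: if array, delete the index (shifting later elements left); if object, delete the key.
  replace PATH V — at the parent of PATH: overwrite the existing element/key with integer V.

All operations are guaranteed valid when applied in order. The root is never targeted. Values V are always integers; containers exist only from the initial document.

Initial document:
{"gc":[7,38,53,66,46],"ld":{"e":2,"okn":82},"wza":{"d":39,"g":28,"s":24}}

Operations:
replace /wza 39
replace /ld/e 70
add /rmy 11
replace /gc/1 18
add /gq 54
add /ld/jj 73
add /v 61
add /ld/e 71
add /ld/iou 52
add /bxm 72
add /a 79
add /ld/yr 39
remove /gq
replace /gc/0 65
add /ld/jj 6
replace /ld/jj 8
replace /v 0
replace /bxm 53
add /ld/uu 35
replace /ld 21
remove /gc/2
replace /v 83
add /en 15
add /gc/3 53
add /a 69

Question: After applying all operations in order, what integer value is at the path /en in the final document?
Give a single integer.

Answer: 15

Derivation:
After op 1 (replace /wza 39): {"gc":[7,38,53,66,46],"ld":{"e":2,"okn":82},"wza":39}
After op 2 (replace /ld/e 70): {"gc":[7,38,53,66,46],"ld":{"e":70,"okn":82},"wza":39}
After op 3 (add /rmy 11): {"gc":[7,38,53,66,46],"ld":{"e":70,"okn":82},"rmy":11,"wza":39}
After op 4 (replace /gc/1 18): {"gc":[7,18,53,66,46],"ld":{"e":70,"okn":82},"rmy":11,"wza":39}
After op 5 (add /gq 54): {"gc":[7,18,53,66,46],"gq":54,"ld":{"e":70,"okn":82},"rmy":11,"wza":39}
After op 6 (add /ld/jj 73): {"gc":[7,18,53,66,46],"gq":54,"ld":{"e":70,"jj":73,"okn":82},"rmy":11,"wza":39}
After op 7 (add /v 61): {"gc":[7,18,53,66,46],"gq":54,"ld":{"e":70,"jj":73,"okn":82},"rmy":11,"v":61,"wza":39}
After op 8 (add /ld/e 71): {"gc":[7,18,53,66,46],"gq":54,"ld":{"e":71,"jj":73,"okn":82},"rmy":11,"v":61,"wza":39}
After op 9 (add /ld/iou 52): {"gc":[7,18,53,66,46],"gq":54,"ld":{"e":71,"iou":52,"jj":73,"okn":82},"rmy":11,"v":61,"wza":39}
After op 10 (add /bxm 72): {"bxm":72,"gc":[7,18,53,66,46],"gq":54,"ld":{"e":71,"iou":52,"jj":73,"okn":82},"rmy":11,"v":61,"wza":39}
After op 11 (add /a 79): {"a":79,"bxm":72,"gc":[7,18,53,66,46],"gq":54,"ld":{"e":71,"iou":52,"jj":73,"okn":82},"rmy":11,"v":61,"wza":39}
After op 12 (add /ld/yr 39): {"a":79,"bxm":72,"gc":[7,18,53,66,46],"gq":54,"ld":{"e":71,"iou":52,"jj":73,"okn":82,"yr":39},"rmy":11,"v":61,"wza":39}
After op 13 (remove /gq): {"a":79,"bxm":72,"gc":[7,18,53,66,46],"ld":{"e":71,"iou":52,"jj":73,"okn":82,"yr":39},"rmy":11,"v":61,"wza":39}
After op 14 (replace /gc/0 65): {"a":79,"bxm":72,"gc":[65,18,53,66,46],"ld":{"e":71,"iou":52,"jj":73,"okn":82,"yr":39},"rmy":11,"v":61,"wza":39}
After op 15 (add /ld/jj 6): {"a":79,"bxm":72,"gc":[65,18,53,66,46],"ld":{"e":71,"iou":52,"jj":6,"okn":82,"yr":39},"rmy":11,"v":61,"wza":39}
After op 16 (replace /ld/jj 8): {"a":79,"bxm":72,"gc":[65,18,53,66,46],"ld":{"e":71,"iou":52,"jj":8,"okn":82,"yr":39},"rmy":11,"v":61,"wza":39}
After op 17 (replace /v 0): {"a":79,"bxm":72,"gc":[65,18,53,66,46],"ld":{"e":71,"iou":52,"jj":8,"okn":82,"yr":39},"rmy":11,"v":0,"wza":39}
After op 18 (replace /bxm 53): {"a":79,"bxm":53,"gc":[65,18,53,66,46],"ld":{"e":71,"iou":52,"jj":8,"okn":82,"yr":39},"rmy":11,"v":0,"wza":39}
After op 19 (add /ld/uu 35): {"a":79,"bxm":53,"gc":[65,18,53,66,46],"ld":{"e":71,"iou":52,"jj":8,"okn":82,"uu":35,"yr":39},"rmy":11,"v":0,"wza":39}
After op 20 (replace /ld 21): {"a":79,"bxm":53,"gc":[65,18,53,66,46],"ld":21,"rmy":11,"v":0,"wza":39}
After op 21 (remove /gc/2): {"a":79,"bxm":53,"gc":[65,18,66,46],"ld":21,"rmy":11,"v":0,"wza":39}
After op 22 (replace /v 83): {"a":79,"bxm":53,"gc":[65,18,66,46],"ld":21,"rmy":11,"v":83,"wza":39}
After op 23 (add /en 15): {"a":79,"bxm":53,"en":15,"gc":[65,18,66,46],"ld":21,"rmy":11,"v":83,"wza":39}
After op 24 (add /gc/3 53): {"a":79,"bxm":53,"en":15,"gc":[65,18,66,53,46],"ld":21,"rmy":11,"v":83,"wza":39}
After op 25 (add /a 69): {"a":69,"bxm":53,"en":15,"gc":[65,18,66,53,46],"ld":21,"rmy":11,"v":83,"wza":39}
Value at /en: 15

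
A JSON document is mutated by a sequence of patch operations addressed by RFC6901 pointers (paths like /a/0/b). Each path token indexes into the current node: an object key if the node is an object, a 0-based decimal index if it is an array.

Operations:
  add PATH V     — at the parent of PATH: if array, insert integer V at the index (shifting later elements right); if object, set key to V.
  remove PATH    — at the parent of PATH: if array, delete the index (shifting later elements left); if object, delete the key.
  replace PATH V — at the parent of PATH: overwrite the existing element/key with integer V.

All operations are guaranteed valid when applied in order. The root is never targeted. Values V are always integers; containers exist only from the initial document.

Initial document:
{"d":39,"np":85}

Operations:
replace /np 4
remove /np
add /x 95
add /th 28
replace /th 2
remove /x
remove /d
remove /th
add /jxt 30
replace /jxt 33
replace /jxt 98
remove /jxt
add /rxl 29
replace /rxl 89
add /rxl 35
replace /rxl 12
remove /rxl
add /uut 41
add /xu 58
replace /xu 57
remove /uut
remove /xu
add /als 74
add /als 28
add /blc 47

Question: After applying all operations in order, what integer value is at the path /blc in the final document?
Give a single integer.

Answer: 47

Derivation:
After op 1 (replace /np 4): {"d":39,"np":4}
After op 2 (remove /np): {"d":39}
After op 3 (add /x 95): {"d":39,"x":95}
After op 4 (add /th 28): {"d":39,"th":28,"x":95}
After op 5 (replace /th 2): {"d":39,"th":2,"x":95}
After op 6 (remove /x): {"d":39,"th":2}
After op 7 (remove /d): {"th":2}
After op 8 (remove /th): {}
After op 9 (add /jxt 30): {"jxt":30}
After op 10 (replace /jxt 33): {"jxt":33}
After op 11 (replace /jxt 98): {"jxt":98}
After op 12 (remove /jxt): {}
After op 13 (add /rxl 29): {"rxl":29}
After op 14 (replace /rxl 89): {"rxl":89}
After op 15 (add /rxl 35): {"rxl":35}
After op 16 (replace /rxl 12): {"rxl":12}
After op 17 (remove /rxl): {}
After op 18 (add /uut 41): {"uut":41}
After op 19 (add /xu 58): {"uut":41,"xu":58}
After op 20 (replace /xu 57): {"uut":41,"xu":57}
After op 21 (remove /uut): {"xu":57}
After op 22 (remove /xu): {}
After op 23 (add /als 74): {"als":74}
After op 24 (add /als 28): {"als":28}
After op 25 (add /blc 47): {"als":28,"blc":47}
Value at /blc: 47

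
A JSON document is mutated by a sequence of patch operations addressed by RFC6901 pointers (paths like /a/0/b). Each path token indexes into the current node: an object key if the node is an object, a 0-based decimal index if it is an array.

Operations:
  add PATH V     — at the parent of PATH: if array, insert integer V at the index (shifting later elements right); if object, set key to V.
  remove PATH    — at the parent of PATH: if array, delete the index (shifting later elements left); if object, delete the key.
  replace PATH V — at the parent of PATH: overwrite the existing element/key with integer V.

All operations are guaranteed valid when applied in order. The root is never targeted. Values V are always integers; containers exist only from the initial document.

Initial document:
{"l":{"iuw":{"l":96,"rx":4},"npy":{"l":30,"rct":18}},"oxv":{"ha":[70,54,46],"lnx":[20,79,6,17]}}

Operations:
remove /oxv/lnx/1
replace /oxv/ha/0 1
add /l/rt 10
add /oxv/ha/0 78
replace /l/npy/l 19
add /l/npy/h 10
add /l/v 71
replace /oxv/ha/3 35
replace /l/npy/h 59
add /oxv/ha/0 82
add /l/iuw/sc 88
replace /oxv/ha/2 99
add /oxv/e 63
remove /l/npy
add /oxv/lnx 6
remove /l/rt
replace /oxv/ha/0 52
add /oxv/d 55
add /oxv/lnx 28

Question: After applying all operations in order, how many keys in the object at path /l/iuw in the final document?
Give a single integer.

Answer: 3

Derivation:
After op 1 (remove /oxv/lnx/1): {"l":{"iuw":{"l":96,"rx":4},"npy":{"l":30,"rct":18}},"oxv":{"ha":[70,54,46],"lnx":[20,6,17]}}
After op 2 (replace /oxv/ha/0 1): {"l":{"iuw":{"l":96,"rx":4},"npy":{"l":30,"rct":18}},"oxv":{"ha":[1,54,46],"lnx":[20,6,17]}}
After op 3 (add /l/rt 10): {"l":{"iuw":{"l":96,"rx":4},"npy":{"l":30,"rct":18},"rt":10},"oxv":{"ha":[1,54,46],"lnx":[20,6,17]}}
After op 4 (add /oxv/ha/0 78): {"l":{"iuw":{"l":96,"rx":4},"npy":{"l":30,"rct":18},"rt":10},"oxv":{"ha":[78,1,54,46],"lnx":[20,6,17]}}
After op 5 (replace /l/npy/l 19): {"l":{"iuw":{"l":96,"rx":4},"npy":{"l":19,"rct":18},"rt":10},"oxv":{"ha":[78,1,54,46],"lnx":[20,6,17]}}
After op 6 (add /l/npy/h 10): {"l":{"iuw":{"l":96,"rx":4},"npy":{"h":10,"l":19,"rct":18},"rt":10},"oxv":{"ha":[78,1,54,46],"lnx":[20,6,17]}}
After op 7 (add /l/v 71): {"l":{"iuw":{"l":96,"rx":4},"npy":{"h":10,"l":19,"rct":18},"rt":10,"v":71},"oxv":{"ha":[78,1,54,46],"lnx":[20,6,17]}}
After op 8 (replace /oxv/ha/3 35): {"l":{"iuw":{"l":96,"rx":4},"npy":{"h":10,"l":19,"rct":18},"rt":10,"v":71},"oxv":{"ha":[78,1,54,35],"lnx":[20,6,17]}}
After op 9 (replace /l/npy/h 59): {"l":{"iuw":{"l":96,"rx":4},"npy":{"h":59,"l":19,"rct":18},"rt":10,"v":71},"oxv":{"ha":[78,1,54,35],"lnx":[20,6,17]}}
After op 10 (add /oxv/ha/0 82): {"l":{"iuw":{"l":96,"rx":4},"npy":{"h":59,"l":19,"rct":18},"rt":10,"v":71},"oxv":{"ha":[82,78,1,54,35],"lnx":[20,6,17]}}
After op 11 (add /l/iuw/sc 88): {"l":{"iuw":{"l":96,"rx":4,"sc":88},"npy":{"h":59,"l":19,"rct":18},"rt":10,"v":71},"oxv":{"ha":[82,78,1,54,35],"lnx":[20,6,17]}}
After op 12 (replace /oxv/ha/2 99): {"l":{"iuw":{"l":96,"rx":4,"sc":88},"npy":{"h":59,"l":19,"rct":18},"rt":10,"v":71},"oxv":{"ha":[82,78,99,54,35],"lnx":[20,6,17]}}
After op 13 (add /oxv/e 63): {"l":{"iuw":{"l":96,"rx":4,"sc":88},"npy":{"h":59,"l":19,"rct":18},"rt":10,"v":71},"oxv":{"e":63,"ha":[82,78,99,54,35],"lnx":[20,6,17]}}
After op 14 (remove /l/npy): {"l":{"iuw":{"l":96,"rx":4,"sc":88},"rt":10,"v":71},"oxv":{"e":63,"ha":[82,78,99,54,35],"lnx":[20,6,17]}}
After op 15 (add /oxv/lnx 6): {"l":{"iuw":{"l":96,"rx":4,"sc":88},"rt":10,"v":71},"oxv":{"e":63,"ha":[82,78,99,54,35],"lnx":6}}
After op 16 (remove /l/rt): {"l":{"iuw":{"l":96,"rx":4,"sc":88},"v":71},"oxv":{"e":63,"ha":[82,78,99,54,35],"lnx":6}}
After op 17 (replace /oxv/ha/0 52): {"l":{"iuw":{"l":96,"rx":4,"sc":88},"v":71},"oxv":{"e":63,"ha":[52,78,99,54,35],"lnx":6}}
After op 18 (add /oxv/d 55): {"l":{"iuw":{"l":96,"rx":4,"sc":88},"v":71},"oxv":{"d":55,"e":63,"ha":[52,78,99,54,35],"lnx":6}}
After op 19 (add /oxv/lnx 28): {"l":{"iuw":{"l":96,"rx":4,"sc":88},"v":71},"oxv":{"d":55,"e":63,"ha":[52,78,99,54,35],"lnx":28}}
Size at path /l/iuw: 3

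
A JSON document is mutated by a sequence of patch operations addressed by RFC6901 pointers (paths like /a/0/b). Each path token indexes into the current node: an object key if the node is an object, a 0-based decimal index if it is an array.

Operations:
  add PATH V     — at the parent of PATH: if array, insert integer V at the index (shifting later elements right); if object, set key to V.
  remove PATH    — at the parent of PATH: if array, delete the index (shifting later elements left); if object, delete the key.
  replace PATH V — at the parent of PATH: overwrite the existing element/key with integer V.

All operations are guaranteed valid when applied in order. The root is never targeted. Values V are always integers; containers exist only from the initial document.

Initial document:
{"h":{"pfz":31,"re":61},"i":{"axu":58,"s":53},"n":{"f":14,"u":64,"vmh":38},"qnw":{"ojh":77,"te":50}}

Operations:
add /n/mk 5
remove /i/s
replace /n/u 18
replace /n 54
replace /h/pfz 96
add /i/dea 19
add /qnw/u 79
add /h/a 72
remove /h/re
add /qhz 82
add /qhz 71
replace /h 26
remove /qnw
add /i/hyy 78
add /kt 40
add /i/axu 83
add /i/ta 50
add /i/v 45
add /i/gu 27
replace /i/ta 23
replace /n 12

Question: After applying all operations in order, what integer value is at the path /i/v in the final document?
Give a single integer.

Answer: 45

Derivation:
After op 1 (add /n/mk 5): {"h":{"pfz":31,"re":61},"i":{"axu":58,"s":53},"n":{"f":14,"mk":5,"u":64,"vmh":38},"qnw":{"ojh":77,"te":50}}
After op 2 (remove /i/s): {"h":{"pfz":31,"re":61},"i":{"axu":58},"n":{"f":14,"mk":5,"u":64,"vmh":38},"qnw":{"ojh":77,"te":50}}
After op 3 (replace /n/u 18): {"h":{"pfz":31,"re":61},"i":{"axu":58},"n":{"f":14,"mk":5,"u":18,"vmh":38},"qnw":{"ojh":77,"te":50}}
After op 4 (replace /n 54): {"h":{"pfz":31,"re":61},"i":{"axu":58},"n":54,"qnw":{"ojh":77,"te":50}}
After op 5 (replace /h/pfz 96): {"h":{"pfz":96,"re":61},"i":{"axu":58},"n":54,"qnw":{"ojh":77,"te":50}}
After op 6 (add /i/dea 19): {"h":{"pfz":96,"re":61},"i":{"axu":58,"dea":19},"n":54,"qnw":{"ojh":77,"te":50}}
After op 7 (add /qnw/u 79): {"h":{"pfz":96,"re":61},"i":{"axu":58,"dea":19},"n":54,"qnw":{"ojh":77,"te":50,"u":79}}
After op 8 (add /h/a 72): {"h":{"a":72,"pfz":96,"re":61},"i":{"axu":58,"dea":19},"n":54,"qnw":{"ojh":77,"te":50,"u":79}}
After op 9 (remove /h/re): {"h":{"a":72,"pfz":96},"i":{"axu":58,"dea":19},"n":54,"qnw":{"ojh":77,"te":50,"u":79}}
After op 10 (add /qhz 82): {"h":{"a":72,"pfz":96},"i":{"axu":58,"dea":19},"n":54,"qhz":82,"qnw":{"ojh":77,"te":50,"u":79}}
After op 11 (add /qhz 71): {"h":{"a":72,"pfz":96},"i":{"axu":58,"dea":19},"n":54,"qhz":71,"qnw":{"ojh":77,"te":50,"u":79}}
After op 12 (replace /h 26): {"h":26,"i":{"axu":58,"dea":19},"n":54,"qhz":71,"qnw":{"ojh":77,"te":50,"u":79}}
After op 13 (remove /qnw): {"h":26,"i":{"axu":58,"dea":19},"n":54,"qhz":71}
After op 14 (add /i/hyy 78): {"h":26,"i":{"axu":58,"dea":19,"hyy":78},"n":54,"qhz":71}
After op 15 (add /kt 40): {"h":26,"i":{"axu":58,"dea":19,"hyy":78},"kt":40,"n":54,"qhz":71}
After op 16 (add /i/axu 83): {"h":26,"i":{"axu":83,"dea":19,"hyy":78},"kt":40,"n":54,"qhz":71}
After op 17 (add /i/ta 50): {"h":26,"i":{"axu":83,"dea":19,"hyy":78,"ta":50},"kt":40,"n":54,"qhz":71}
After op 18 (add /i/v 45): {"h":26,"i":{"axu":83,"dea":19,"hyy":78,"ta":50,"v":45},"kt":40,"n":54,"qhz":71}
After op 19 (add /i/gu 27): {"h":26,"i":{"axu":83,"dea":19,"gu":27,"hyy":78,"ta":50,"v":45},"kt":40,"n":54,"qhz":71}
After op 20 (replace /i/ta 23): {"h":26,"i":{"axu":83,"dea":19,"gu":27,"hyy":78,"ta":23,"v":45},"kt":40,"n":54,"qhz":71}
After op 21 (replace /n 12): {"h":26,"i":{"axu":83,"dea":19,"gu":27,"hyy":78,"ta":23,"v":45},"kt":40,"n":12,"qhz":71}
Value at /i/v: 45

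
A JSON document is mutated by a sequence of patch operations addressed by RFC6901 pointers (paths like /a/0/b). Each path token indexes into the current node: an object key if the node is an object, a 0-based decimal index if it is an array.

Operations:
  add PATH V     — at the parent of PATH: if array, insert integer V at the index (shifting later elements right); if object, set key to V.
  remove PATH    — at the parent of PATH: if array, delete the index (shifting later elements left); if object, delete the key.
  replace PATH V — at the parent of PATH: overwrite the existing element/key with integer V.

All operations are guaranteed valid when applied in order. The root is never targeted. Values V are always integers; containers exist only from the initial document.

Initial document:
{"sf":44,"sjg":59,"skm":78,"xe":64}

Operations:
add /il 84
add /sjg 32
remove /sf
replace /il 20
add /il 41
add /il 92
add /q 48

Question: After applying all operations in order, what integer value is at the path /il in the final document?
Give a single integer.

After op 1 (add /il 84): {"il":84,"sf":44,"sjg":59,"skm":78,"xe":64}
After op 2 (add /sjg 32): {"il":84,"sf":44,"sjg":32,"skm":78,"xe":64}
After op 3 (remove /sf): {"il":84,"sjg":32,"skm":78,"xe":64}
After op 4 (replace /il 20): {"il":20,"sjg":32,"skm":78,"xe":64}
After op 5 (add /il 41): {"il":41,"sjg":32,"skm":78,"xe":64}
After op 6 (add /il 92): {"il":92,"sjg":32,"skm":78,"xe":64}
After op 7 (add /q 48): {"il":92,"q":48,"sjg":32,"skm":78,"xe":64}
Value at /il: 92

Answer: 92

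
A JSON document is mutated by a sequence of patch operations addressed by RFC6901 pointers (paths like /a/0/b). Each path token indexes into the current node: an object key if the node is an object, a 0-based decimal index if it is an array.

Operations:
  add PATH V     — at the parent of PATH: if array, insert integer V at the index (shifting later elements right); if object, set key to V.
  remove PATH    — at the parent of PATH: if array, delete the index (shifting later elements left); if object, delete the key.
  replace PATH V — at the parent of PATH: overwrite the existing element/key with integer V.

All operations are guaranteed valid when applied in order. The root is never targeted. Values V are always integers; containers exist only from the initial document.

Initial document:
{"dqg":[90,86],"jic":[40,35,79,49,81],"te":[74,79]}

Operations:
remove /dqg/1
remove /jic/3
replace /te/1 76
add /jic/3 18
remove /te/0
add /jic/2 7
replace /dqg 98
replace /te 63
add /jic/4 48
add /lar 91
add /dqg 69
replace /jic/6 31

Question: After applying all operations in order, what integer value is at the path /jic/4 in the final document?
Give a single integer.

After op 1 (remove /dqg/1): {"dqg":[90],"jic":[40,35,79,49,81],"te":[74,79]}
After op 2 (remove /jic/3): {"dqg":[90],"jic":[40,35,79,81],"te":[74,79]}
After op 3 (replace /te/1 76): {"dqg":[90],"jic":[40,35,79,81],"te":[74,76]}
After op 4 (add /jic/3 18): {"dqg":[90],"jic":[40,35,79,18,81],"te":[74,76]}
After op 5 (remove /te/0): {"dqg":[90],"jic":[40,35,79,18,81],"te":[76]}
After op 6 (add /jic/2 7): {"dqg":[90],"jic":[40,35,7,79,18,81],"te":[76]}
After op 7 (replace /dqg 98): {"dqg":98,"jic":[40,35,7,79,18,81],"te":[76]}
After op 8 (replace /te 63): {"dqg":98,"jic":[40,35,7,79,18,81],"te":63}
After op 9 (add /jic/4 48): {"dqg":98,"jic":[40,35,7,79,48,18,81],"te":63}
After op 10 (add /lar 91): {"dqg":98,"jic":[40,35,7,79,48,18,81],"lar":91,"te":63}
After op 11 (add /dqg 69): {"dqg":69,"jic":[40,35,7,79,48,18,81],"lar":91,"te":63}
After op 12 (replace /jic/6 31): {"dqg":69,"jic":[40,35,7,79,48,18,31],"lar":91,"te":63}
Value at /jic/4: 48

Answer: 48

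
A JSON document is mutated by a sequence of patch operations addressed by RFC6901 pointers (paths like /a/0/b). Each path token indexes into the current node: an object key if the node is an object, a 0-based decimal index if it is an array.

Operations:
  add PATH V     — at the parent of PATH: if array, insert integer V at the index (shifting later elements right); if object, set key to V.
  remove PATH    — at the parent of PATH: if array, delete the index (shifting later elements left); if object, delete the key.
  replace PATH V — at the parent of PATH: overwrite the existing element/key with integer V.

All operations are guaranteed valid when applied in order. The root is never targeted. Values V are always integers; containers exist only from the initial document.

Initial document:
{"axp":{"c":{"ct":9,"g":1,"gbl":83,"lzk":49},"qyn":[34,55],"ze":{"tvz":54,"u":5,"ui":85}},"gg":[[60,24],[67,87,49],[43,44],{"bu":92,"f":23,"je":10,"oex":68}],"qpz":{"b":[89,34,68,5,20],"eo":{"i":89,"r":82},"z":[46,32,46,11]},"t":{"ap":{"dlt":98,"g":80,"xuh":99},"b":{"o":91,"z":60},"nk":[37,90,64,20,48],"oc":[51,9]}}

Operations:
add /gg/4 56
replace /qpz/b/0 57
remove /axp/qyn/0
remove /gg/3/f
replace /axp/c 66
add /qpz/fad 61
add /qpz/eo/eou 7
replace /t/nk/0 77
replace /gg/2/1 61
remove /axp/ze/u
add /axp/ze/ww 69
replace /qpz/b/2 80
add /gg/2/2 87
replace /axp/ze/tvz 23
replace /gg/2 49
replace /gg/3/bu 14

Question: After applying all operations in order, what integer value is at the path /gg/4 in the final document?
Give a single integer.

After op 1 (add /gg/4 56): {"axp":{"c":{"ct":9,"g":1,"gbl":83,"lzk":49},"qyn":[34,55],"ze":{"tvz":54,"u":5,"ui":85}},"gg":[[60,24],[67,87,49],[43,44],{"bu":92,"f":23,"je":10,"oex":68},56],"qpz":{"b":[89,34,68,5,20],"eo":{"i":89,"r":82},"z":[46,32,46,11]},"t":{"ap":{"dlt":98,"g":80,"xuh":99},"b":{"o":91,"z":60},"nk":[37,90,64,20,48],"oc":[51,9]}}
After op 2 (replace /qpz/b/0 57): {"axp":{"c":{"ct":9,"g":1,"gbl":83,"lzk":49},"qyn":[34,55],"ze":{"tvz":54,"u":5,"ui":85}},"gg":[[60,24],[67,87,49],[43,44],{"bu":92,"f":23,"je":10,"oex":68},56],"qpz":{"b":[57,34,68,5,20],"eo":{"i":89,"r":82},"z":[46,32,46,11]},"t":{"ap":{"dlt":98,"g":80,"xuh":99},"b":{"o":91,"z":60},"nk":[37,90,64,20,48],"oc":[51,9]}}
After op 3 (remove /axp/qyn/0): {"axp":{"c":{"ct":9,"g":1,"gbl":83,"lzk":49},"qyn":[55],"ze":{"tvz":54,"u":5,"ui":85}},"gg":[[60,24],[67,87,49],[43,44],{"bu":92,"f":23,"je":10,"oex":68},56],"qpz":{"b":[57,34,68,5,20],"eo":{"i":89,"r":82},"z":[46,32,46,11]},"t":{"ap":{"dlt":98,"g":80,"xuh":99},"b":{"o":91,"z":60},"nk":[37,90,64,20,48],"oc":[51,9]}}
After op 4 (remove /gg/3/f): {"axp":{"c":{"ct":9,"g":1,"gbl":83,"lzk":49},"qyn":[55],"ze":{"tvz":54,"u":5,"ui":85}},"gg":[[60,24],[67,87,49],[43,44],{"bu":92,"je":10,"oex":68},56],"qpz":{"b":[57,34,68,5,20],"eo":{"i":89,"r":82},"z":[46,32,46,11]},"t":{"ap":{"dlt":98,"g":80,"xuh":99},"b":{"o":91,"z":60},"nk":[37,90,64,20,48],"oc":[51,9]}}
After op 5 (replace /axp/c 66): {"axp":{"c":66,"qyn":[55],"ze":{"tvz":54,"u":5,"ui":85}},"gg":[[60,24],[67,87,49],[43,44],{"bu":92,"je":10,"oex":68},56],"qpz":{"b":[57,34,68,5,20],"eo":{"i":89,"r":82},"z":[46,32,46,11]},"t":{"ap":{"dlt":98,"g":80,"xuh":99},"b":{"o":91,"z":60},"nk":[37,90,64,20,48],"oc":[51,9]}}
After op 6 (add /qpz/fad 61): {"axp":{"c":66,"qyn":[55],"ze":{"tvz":54,"u":5,"ui":85}},"gg":[[60,24],[67,87,49],[43,44],{"bu":92,"je":10,"oex":68},56],"qpz":{"b":[57,34,68,5,20],"eo":{"i":89,"r":82},"fad":61,"z":[46,32,46,11]},"t":{"ap":{"dlt":98,"g":80,"xuh":99},"b":{"o":91,"z":60},"nk":[37,90,64,20,48],"oc":[51,9]}}
After op 7 (add /qpz/eo/eou 7): {"axp":{"c":66,"qyn":[55],"ze":{"tvz":54,"u":5,"ui":85}},"gg":[[60,24],[67,87,49],[43,44],{"bu":92,"je":10,"oex":68},56],"qpz":{"b":[57,34,68,5,20],"eo":{"eou":7,"i":89,"r":82},"fad":61,"z":[46,32,46,11]},"t":{"ap":{"dlt":98,"g":80,"xuh":99},"b":{"o":91,"z":60},"nk":[37,90,64,20,48],"oc":[51,9]}}
After op 8 (replace /t/nk/0 77): {"axp":{"c":66,"qyn":[55],"ze":{"tvz":54,"u":5,"ui":85}},"gg":[[60,24],[67,87,49],[43,44],{"bu":92,"je":10,"oex":68},56],"qpz":{"b":[57,34,68,5,20],"eo":{"eou":7,"i":89,"r":82},"fad":61,"z":[46,32,46,11]},"t":{"ap":{"dlt":98,"g":80,"xuh":99},"b":{"o":91,"z":60},"nk":[77,90,64,20,48],"oc":[51,9]}}
After op 9 (replace /gg/2/1 61): {"axp":{"c":66,"qyn":[55],"ze":{"tvz":54,"u":5,"ui":85}},"gg":[[60,24],[67,87,49],[43,61],{"bu":92,"je":10,"oex":68},56],"qpz":{"b":[57,34,68,5,20],"eo":{"eou":7,"i":89,"r":82},"fad":61,"z":[46,32,46,11]},"t":{"ap":{"dlt":98,"g":80,"xuh":99},"b":{"o":91,"z":60},"nk":[77,90,64,20,48],"oc":[51,9]}}
After op 10 (remove /axp/ze/u): {"axp":{"c":66,"qyn":[55],"ze":{"tvz":54,"ui":85}},"gg":[[60,24],[67,87,49],[43,61],{"bu":92,"je":10,"oex":68},56],"qpz":{"b":[57,34,68,5,20],"eo":{"eou":7,"i":89,"r":82},"fad":61,"z":[46,32,46,11]},"t":{"ap":{"dlt":98,"g":80,"xuh":99},"b":{"o":91,"z":60},"nk":[77,90,64,20,48],"oc":[51,9]}}
After op 11 (add /axp/ze/ww 69): {"axp":{"c":66,"qyn":[55],"ze":{"tvz":54,"ui":85,"ww":69}},"gg":[[60,24],[67,87,49],[43,61],{"bu":92,"je":10,"oex":68},56],"qpz":{"b":[57,34,68,5,20],"eo":{"eou":7,"i":89,"r":82},"fad":61,"z":[46,32,46,11]},"t":{"ap":{"dlt":98,"g":80,"xuh":99},"b":{"o":91,"z":60},"nk":[77,90,64,20,48],"oc":[51,9]}}
After op 12 (replace /qpz/b/2 80): {"axp":{"c":66,"qyn":[55],"ze":{"tvz":54,"ui":85,"ww":69}},"gg":[[60,24],[67,87,49],[43,61],{"bu":92,"je":10,"oex":68},56],"qpz":{"b":[57,34,80,5,20],"eo":{"eou":7,"i":89,"r":82},"fad":61,"z":[46,32,46,11]},"t":{"ap":{"dlt":98,"g":80,"xuh":99},"b":{"o":91,"z":60},"nk":[77,90,64,20,48],"oc":[51,9]}}
After op 13 (add /gg/2/2 87): {"axp":{"c":66,"qyn":[55],"ze":{"tvz":54,"ui":85,"ww":69}},"gg":[[60,24],[67,87,49],[43,61,87],{"bu":92,"je":10,"oex":68},56],"qpz":{"b":[57,34,80,5,20],"eo":{"eou":7,"i":89,"r":82},"fad":61,"z":[46,32,46,11]},"t":{"ap":{"dlt":98,"g":80,"xuh":99},"b":{"o":91,"z":60},"nk":[77,90,64,20,48],"oc":[51,9]}}
After op 14 (replace /axp/ze/tvz 23): {"axp":{"c":66,"qyn":[55],"ze":{"tvz":23,"ui":85,"ww":69}},"gg":[[60,24],[67,87,49],[43,61,87],{"bu":92,"je":10,"oex":68},56],"qpz":{"b":[57,34,80,5,20],"eo":{"eou":7,"i":89,"r":82},"fad":61,"z":[46,32,46,11]},"t":{"ap":{"dlt":98,"g":80,"xuh":99},"b":{"o":91,"z":60},"nk":[77,90,64,20,48],"oc":[51,9]}}
After op 15 (replace /gg/2 49): {"axp":{"c":66,"qyn":[55],"ze":{"tvz":23,"ui":85,"ww":69}},"gg":[[60,24],[67,87,49],49,{"bu":92,"je":10,"oex":68},56],"qpz":{"b":[57,34,80,5,20],"eo":{"eou":7,"i":89,"r":82},"fad":61,"z":[46,32,46,11]},"t":{"ap":{"dlt":98,"g":80,"xuh":99},"b":{"o":91,"z":60},"nk":[77,90,64,20,48],"oc":[51,9]}}
After op 16 (replace /gg/3/bu 14): {"axp":{"c":66,"qyn":[55],"ze":{"tvz":23,"ui":85,"ww":69}},"gg":[[60,24],[67,87,49],49,{"bu":14,"je":10,"oex":68},56],"qpz":{"b":[57,34,80,5,20],"eo":{"eou":7,"i":89,"r":82},"fad":61,"z":[46,32,46,11]},"t":{"ap":{"dlt":98,"g":80,"xuh":99},"b":{"o":91,"z":60},"nk":[77,90,64,20,48],"oc":[51,9]}}
Value at /gg/4: 56

Answer: 56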